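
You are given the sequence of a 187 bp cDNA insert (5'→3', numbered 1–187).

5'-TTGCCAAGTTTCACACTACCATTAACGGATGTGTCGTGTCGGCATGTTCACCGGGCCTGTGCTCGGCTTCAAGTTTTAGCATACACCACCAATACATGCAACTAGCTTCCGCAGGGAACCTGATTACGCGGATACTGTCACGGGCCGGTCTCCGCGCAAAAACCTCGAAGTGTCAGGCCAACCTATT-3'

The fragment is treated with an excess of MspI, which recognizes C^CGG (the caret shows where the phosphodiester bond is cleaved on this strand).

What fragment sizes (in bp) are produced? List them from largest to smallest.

MspI sites (CCGG) start at positions 51, 145.
MspI cuts after the first base of each site, so after positions 51, 145.
Linear molecule, 2 cuts → 3 fragments:
  1–51 → 51 bp
  52–145 → 94 bp
  146–187 → 42 bp
Sorted largest to smallest: 94, 51, 42 bp.

94, 51, 42 bp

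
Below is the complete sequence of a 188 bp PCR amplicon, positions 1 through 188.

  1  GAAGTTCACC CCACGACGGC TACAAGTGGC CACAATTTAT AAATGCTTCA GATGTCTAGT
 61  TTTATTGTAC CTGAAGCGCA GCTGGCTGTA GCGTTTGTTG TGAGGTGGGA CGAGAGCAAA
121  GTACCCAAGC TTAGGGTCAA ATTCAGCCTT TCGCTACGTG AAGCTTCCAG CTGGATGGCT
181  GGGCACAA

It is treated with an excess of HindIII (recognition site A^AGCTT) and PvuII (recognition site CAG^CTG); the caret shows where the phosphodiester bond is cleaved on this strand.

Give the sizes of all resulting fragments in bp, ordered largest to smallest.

HindIII sites (AAGCTT) start at positions 127, 161.
HindIII cuts after the first base of each site, so after positions 127, 161.
PvuII sites (CAGCTG) start at positions 79, 168.
PvuII cuts after base 3 of each site, so after positions 81, 170.
Combined cut positions: 81, 127, 161, 170.
Linear molecule, 4 cuts → 5 fragments:
  1–81 → 81 bp
  82–127 → 46 bp
  128–161 → 34 bp
  162–170 → 9 bp
  171–188 → 18 bp
Sorted largest to smallest: 81, 46, 34, 18, 9 bp.

81, 46, 34, 18, 9 bp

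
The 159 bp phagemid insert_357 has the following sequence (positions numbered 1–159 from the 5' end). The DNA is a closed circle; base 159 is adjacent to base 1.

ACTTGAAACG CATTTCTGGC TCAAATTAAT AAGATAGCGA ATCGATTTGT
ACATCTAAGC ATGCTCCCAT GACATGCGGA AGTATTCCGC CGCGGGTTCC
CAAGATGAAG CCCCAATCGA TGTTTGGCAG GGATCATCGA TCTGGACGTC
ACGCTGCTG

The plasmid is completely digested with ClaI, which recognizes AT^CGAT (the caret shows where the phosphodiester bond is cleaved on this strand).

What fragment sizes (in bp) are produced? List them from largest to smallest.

75, 64, 20 bp

ClaI sites (ATCGAT) start at positions 41, 116, 136.
ClaI cuts after base 2 of each site, so after positions 42, 117, 137.
Circular molecule, 3 cuts → 3 fragments:
  43–117 → 75 bp
  118–137 → 20 bp
  138–159 then 1–42 → 22 + 42 = 64 bp
Sorted largest to smallest: 75, 64, 20 bp.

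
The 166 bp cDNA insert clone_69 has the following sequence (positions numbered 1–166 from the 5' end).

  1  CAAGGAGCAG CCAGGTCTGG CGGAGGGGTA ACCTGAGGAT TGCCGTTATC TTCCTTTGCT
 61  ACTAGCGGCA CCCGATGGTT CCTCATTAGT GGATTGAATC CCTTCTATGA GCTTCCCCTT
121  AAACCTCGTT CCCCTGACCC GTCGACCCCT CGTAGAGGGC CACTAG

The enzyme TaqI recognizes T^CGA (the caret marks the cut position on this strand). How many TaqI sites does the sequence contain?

TCGA occurs starting at position 142.
TaqI cuts at 1 site.

1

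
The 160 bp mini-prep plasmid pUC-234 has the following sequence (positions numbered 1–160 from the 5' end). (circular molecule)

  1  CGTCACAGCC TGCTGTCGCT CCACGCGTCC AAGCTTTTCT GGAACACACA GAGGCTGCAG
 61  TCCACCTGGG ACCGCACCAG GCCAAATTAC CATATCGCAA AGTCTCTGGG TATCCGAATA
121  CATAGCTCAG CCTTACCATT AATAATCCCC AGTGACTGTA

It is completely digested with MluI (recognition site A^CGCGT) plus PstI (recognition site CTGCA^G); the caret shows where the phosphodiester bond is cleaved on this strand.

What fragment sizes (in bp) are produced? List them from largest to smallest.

The MluI site (ACGCGT) starts at position 23.
MluI cuts after the first base of each site, so after position 23.
The PstI site (CTGCAG) starts at position 55.
PstI cuts after base 5 of each site (before the last base), so after position 59.
Combined cut positions: 23, 59.
Circular molecule, 2 cuts → 2 fragments:
  24–59 → 36 bp
  60–160 then 1–23 → 101 + 23 = 124 bp
Sorted largest to smallest: 124, 36 bp.

124, 36 bp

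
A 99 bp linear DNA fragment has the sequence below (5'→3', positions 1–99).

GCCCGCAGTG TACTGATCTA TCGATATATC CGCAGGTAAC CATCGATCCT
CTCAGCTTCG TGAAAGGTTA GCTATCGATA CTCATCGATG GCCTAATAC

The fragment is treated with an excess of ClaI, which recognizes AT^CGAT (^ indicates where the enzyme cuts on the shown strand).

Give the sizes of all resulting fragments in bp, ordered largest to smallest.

32, 22, 21, 14, 10 bp

ClaI sites (ATCGAT) start at positions 20, 42, 74, 84.
ClaI cuts after base 2 of each site, so after positions 21, 43, 75, 85.
Linear molecule, 4 cuts → 5 fragments:
  1–21 → 21 bp
  22–43 → 22 bp
  44–75 → 32 bp
  76–85 → 10 bp
  86–99 → 14 bp
Sorted largest to smallest: 32, 22, 21, 14, 10 bp.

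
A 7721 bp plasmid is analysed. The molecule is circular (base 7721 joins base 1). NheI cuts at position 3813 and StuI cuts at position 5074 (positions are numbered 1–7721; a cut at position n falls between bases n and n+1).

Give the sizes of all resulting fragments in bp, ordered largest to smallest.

6460, 1261 bp

Combined cut positions (sorted): 3813, 5074.
Circular molecule, 2 cuts → 2 fragments:
  5074 − 3813 = 1261 bp
  wrap: 7721 − 5074 + 3813 = 6460 bp
Sorted largest to smallest: 6460, 1261 bp.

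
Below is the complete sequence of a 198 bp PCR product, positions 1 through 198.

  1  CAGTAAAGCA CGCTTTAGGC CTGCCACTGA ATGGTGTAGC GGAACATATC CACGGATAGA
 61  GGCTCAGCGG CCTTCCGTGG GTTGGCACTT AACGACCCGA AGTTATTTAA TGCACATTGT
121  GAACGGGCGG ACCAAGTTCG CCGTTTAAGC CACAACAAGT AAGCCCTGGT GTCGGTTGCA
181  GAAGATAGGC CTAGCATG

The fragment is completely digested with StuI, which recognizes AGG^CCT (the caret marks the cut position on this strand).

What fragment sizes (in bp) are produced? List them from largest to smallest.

StuI sites (AGGCCT) start at positions 17, 187.
StuI cuts after base 3 of each site, so after positions 19, 189.
Linear molecule, 2 cuts → 3 fragments:
  1–19 → 19 bp
  20–189 → 170 bp
  190–198 → 9 bp
Sorted largest to smallest: 170, 19, 9 bp.

170, 19, 9 bp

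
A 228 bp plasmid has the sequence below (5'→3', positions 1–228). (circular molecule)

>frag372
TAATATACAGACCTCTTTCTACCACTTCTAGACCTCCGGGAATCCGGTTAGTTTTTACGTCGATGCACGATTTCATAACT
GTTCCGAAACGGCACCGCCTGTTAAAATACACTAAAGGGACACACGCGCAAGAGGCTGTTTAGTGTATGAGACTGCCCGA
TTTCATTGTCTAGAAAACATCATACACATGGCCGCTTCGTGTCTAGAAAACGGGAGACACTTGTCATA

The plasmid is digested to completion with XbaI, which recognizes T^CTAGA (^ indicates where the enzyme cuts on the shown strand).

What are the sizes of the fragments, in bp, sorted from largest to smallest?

XbaI sites (TCTAGA) start at positions 27, 169, 202.
XbaI cuts after the first base of each site, so after positions 27, 169, 202.
Circular molecule, 3 cuts → 3 fragments:
  28–169 → 142 bp
  170–202 → 33 bp
  203–228 then 1–27 → 26 + 27 = 53 bp
Sorted largest to smallest: 142, 53, 33 bp.

142, 53, 33 bp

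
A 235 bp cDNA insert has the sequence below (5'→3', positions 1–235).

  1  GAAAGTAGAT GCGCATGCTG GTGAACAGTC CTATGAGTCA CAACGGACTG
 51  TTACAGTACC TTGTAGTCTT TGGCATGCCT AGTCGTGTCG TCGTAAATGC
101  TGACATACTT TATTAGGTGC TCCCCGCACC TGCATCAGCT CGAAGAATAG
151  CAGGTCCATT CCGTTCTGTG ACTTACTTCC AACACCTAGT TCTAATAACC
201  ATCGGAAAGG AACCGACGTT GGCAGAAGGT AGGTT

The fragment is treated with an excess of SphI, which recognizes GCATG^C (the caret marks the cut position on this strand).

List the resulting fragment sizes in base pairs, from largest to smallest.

SphI sites (GCATGC) start at positions 13, 73.
SphI cuts after base 5 of each site (before the last base), so after positions 17, 77.
Linear molecule, 2 cuts → 3 fragments:
  1–17 → 17 bp
  18–77 → 60 bp
  78–235 → 158 bp
Sorted largest to smallest: 158, 60, 17 bp.

158, 60, 17 bp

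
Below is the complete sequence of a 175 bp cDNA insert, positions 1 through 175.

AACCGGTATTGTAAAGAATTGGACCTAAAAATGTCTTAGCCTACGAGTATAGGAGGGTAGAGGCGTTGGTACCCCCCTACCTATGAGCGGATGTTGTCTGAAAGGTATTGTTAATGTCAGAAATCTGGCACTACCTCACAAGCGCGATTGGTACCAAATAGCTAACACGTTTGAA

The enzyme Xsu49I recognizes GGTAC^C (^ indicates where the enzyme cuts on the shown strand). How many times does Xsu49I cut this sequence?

2

GGTACC occurs starting at positions 68, 150.
Xsu49I cuts at 2 sites.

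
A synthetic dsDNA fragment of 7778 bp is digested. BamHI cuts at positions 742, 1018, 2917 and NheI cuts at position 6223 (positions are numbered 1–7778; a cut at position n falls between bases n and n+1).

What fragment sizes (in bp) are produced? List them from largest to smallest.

3306, 1899, 1555, 742, 276 bp

Combined cut positions (sorted): 742, 1018, 2917, 6223.
Linear molecule, 4 cuts → 5 fragments:
  742 − 0 = 742 bp
  1018 − 742 = 276 bp
  2917 − 1018 = 1899 bp
  6223 − 2917 = 3306 bp
  7778 − 6223 = 1555 bp
Sorted largest to smallest: 3306, 1899, 1555, 742, 276 bp.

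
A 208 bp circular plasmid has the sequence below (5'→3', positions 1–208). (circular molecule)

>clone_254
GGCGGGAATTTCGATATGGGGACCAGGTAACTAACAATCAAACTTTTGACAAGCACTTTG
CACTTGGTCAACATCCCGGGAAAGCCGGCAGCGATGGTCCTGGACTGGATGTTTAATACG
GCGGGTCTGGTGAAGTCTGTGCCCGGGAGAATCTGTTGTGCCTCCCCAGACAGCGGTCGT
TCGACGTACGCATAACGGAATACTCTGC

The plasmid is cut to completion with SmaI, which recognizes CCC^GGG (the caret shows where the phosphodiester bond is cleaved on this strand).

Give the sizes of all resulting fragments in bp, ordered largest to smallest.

141, 67 bp

SmaI sites (CCCGGG) start at positions 75, 142.
SmaI cuts after base 3 of each site, so after positions 77, 144.
Circular molecule, 2 cuts → 2 fragments:
  78–144 → 67 bp
  145–208 then 1–77 → 64 + 77 = 141 bp
Sorted largest to smallest: 141, 67 bp.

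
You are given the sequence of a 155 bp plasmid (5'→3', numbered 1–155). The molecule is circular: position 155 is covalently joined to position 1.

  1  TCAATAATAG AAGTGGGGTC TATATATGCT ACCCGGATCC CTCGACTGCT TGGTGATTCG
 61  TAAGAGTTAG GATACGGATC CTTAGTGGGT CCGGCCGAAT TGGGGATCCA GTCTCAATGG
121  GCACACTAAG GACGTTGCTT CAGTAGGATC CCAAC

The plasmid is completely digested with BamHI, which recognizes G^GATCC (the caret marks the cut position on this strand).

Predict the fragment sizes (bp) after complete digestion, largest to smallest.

BamHI sites (GGATCC) start at positions 35, 76, 104, 146.
BamHI cuts after the first base of each site, so after positions 35, 76, 104, 146.
Circular molecule, 4 cuts → 4 fragments:
  36–76 → 41 bp
  77–104 → 28 bp
  105–146 → 42 bp
  147–155 then 1–35 → 9 + 35 = 44 bp
Sorted largest to smallest: 44, 42, 41, 28 bp.

44, 42, 41, 28 bp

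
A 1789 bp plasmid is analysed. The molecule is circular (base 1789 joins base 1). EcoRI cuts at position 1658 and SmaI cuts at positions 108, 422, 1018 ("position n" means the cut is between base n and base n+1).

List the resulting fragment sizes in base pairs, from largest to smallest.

Combined cut positions (sorted): 108, 422, 1018, 1658.
Circular molecule, 4 cuts → 4 fragments:
  422 − 108 = 314 bp
  1018 − 422 = 596 bp
  1658 − 1018 = 640 bp
  wrap: 1789 − 1658 + 108 = 239 bp
Sorted largest to smallest: 640, 596, 314, 239 bp.

640, 596, 314, 239 bp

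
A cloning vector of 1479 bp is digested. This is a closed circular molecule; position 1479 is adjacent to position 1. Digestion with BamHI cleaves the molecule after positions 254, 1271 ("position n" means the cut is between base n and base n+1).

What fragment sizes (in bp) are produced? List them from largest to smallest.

1017, 462 bp

Circular molecule, 2 cuts → 2 fragments:
  1271 − 254 = 1017 bp
  wrap: 1479 − 1271 + 254 = 462 bp
Sorted largest to smallest: 1017, 462 bp.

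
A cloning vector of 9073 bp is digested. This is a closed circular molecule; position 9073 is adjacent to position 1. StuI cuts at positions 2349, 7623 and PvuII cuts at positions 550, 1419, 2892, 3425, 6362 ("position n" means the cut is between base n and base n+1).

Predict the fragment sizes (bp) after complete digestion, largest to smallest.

Combined cut positions (sorted): 550, 1419, 2349, 2892, 3425, 6362, 7623.
Circular molecule, 7 cuts → 7 fragments:
  1419 − 550 = 869 bp
  2349 − 1419 = 930 bp
  2892 − 2349 = 543 bp
  3425 − 2892 = 533 bp
  6362 − 3425 = 2937 bp
  7623 − 6362 = 1261 bp
  wrap: 9073 − 7623 + 550 = 2000 bp
Sorted largest to smallest: 2937, 2000, 1261, 930, 869, 543, 533 bp.

2937, 2000, 1261, 930, 869, 543, 533 bp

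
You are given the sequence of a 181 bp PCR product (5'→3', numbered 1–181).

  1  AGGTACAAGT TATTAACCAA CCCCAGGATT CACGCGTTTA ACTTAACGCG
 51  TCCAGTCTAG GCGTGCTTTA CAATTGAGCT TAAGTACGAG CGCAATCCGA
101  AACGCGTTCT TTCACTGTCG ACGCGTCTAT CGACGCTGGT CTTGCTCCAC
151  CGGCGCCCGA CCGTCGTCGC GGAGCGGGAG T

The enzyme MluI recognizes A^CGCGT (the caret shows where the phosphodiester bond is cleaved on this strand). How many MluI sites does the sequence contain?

4

ACGCGT occurs starting at positions 32, 46, 102, 121.
MluI cuts at 4 sites.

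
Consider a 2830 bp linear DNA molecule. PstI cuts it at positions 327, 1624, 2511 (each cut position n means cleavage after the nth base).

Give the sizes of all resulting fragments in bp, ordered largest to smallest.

1297, 887, 327, 319 bp

Linear molecule, 3 cuts → 4 fragments:
  327 − 0 = 327 bp
  1624 − 327 = 1297 bp
  2511 − 1624 = 887 bp
  2830 − 2511 = 319 bp
Sorted largest to smallest: 1297, 887, 327, 319 bp.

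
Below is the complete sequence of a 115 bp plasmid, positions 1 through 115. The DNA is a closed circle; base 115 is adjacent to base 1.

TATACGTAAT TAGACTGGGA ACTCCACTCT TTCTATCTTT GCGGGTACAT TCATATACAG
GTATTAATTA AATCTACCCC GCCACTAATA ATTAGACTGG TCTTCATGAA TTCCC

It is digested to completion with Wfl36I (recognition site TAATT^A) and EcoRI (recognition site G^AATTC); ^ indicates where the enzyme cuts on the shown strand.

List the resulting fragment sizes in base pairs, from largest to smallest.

58, 24, 18, 15 bp

Wfl36I sites (TAATTA) start at positions 7, 65, 89.
Wfl36I cuts after base 5 of each site (before the last base), so after positions 11, 69, 93.
The EcoRI site (GAATTC) starts at position 108.
EcoRI cuts after the first base of each site, so after position 108.
Combined cut positions: 11, 69, 93, 108.
Circular molecule, 4 cuts → 4 fragments:
  12–69 → 58 bp
  70–93 → 24 bp
  94–108 → 15 bp
  109–115 then 1–11 → 7 + 11 = 18 bp
Sorted largest to smallest: 58, 24, 18, 15 bp.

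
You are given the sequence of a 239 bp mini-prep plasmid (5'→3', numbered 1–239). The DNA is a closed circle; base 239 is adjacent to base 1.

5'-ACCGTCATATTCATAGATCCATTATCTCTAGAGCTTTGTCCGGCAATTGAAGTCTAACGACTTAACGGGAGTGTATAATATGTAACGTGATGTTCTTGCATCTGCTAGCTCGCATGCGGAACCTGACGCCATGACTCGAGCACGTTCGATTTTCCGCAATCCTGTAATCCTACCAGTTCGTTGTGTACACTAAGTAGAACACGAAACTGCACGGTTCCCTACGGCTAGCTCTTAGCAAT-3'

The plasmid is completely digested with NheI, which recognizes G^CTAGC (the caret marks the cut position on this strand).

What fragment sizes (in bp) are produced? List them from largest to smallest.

NheI sites (GCTAGC) start at positions 104, 224.
NheI cuts after the first base of each site, so after positions 104, 224.
Circular molecule, 2 cuts → 2 fragments:
  105–224 → 120 bp
  225–239 then 1–104 → 15 + 104 = 119 bp
Sorted largest to smallest: 120, 119 bp.

120, 119 bp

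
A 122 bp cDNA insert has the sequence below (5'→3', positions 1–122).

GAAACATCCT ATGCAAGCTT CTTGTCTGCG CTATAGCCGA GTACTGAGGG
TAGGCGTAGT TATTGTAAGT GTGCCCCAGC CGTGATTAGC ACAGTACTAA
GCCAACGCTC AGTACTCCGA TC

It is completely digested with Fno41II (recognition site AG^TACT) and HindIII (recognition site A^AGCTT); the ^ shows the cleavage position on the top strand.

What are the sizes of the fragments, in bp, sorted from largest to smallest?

Fno41II sites (AGTACT) start at positions 40, 93, 111.
Fno41II cuts after base 2 of each site, so after positions 41, 94, 112.
The HindIII site (AAGCTT) starts at position 15.
HindIII cuts after the first base of each site, so after position 15.
Combined cut positions: 15, 41, 94, 112.
Linear molecule, 4 cuts → 5 fragments:
  1–15 → 15 bp
  16–41 → 26 bp
  42–94 → 53 bp
  95–112 → 18 bp
  113–122 → 10 bp
Sorted largest to smallest: 53, 26, 18, 15, 10 bp.

53, 26, 18, 15, 10 bp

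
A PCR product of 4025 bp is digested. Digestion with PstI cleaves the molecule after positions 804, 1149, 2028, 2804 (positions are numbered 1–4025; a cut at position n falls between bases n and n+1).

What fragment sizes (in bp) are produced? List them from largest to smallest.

Linear molecule, 4 cuts → 5 fragments:
  804 − 0 = 804 bp
  1149 − 804 = 345 bp
  2028 − 1149 = 879 bp
  2804 − 2028 = 776 bp
  4025 − 2804 = 1221 bp
Sorted largest to smallest: 1221, 879, 804, 776, 345 bp.

1221, 879, 804, 776, 345 bp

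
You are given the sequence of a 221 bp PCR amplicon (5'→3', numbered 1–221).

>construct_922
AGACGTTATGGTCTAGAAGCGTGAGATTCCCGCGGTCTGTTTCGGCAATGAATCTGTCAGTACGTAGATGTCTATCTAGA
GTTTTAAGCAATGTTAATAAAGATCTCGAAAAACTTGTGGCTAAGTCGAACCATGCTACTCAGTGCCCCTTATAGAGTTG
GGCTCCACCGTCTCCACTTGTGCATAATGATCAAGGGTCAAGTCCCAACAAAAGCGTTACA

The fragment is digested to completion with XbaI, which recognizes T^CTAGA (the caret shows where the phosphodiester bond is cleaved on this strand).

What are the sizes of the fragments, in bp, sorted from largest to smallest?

XbaI sites (TCTAGA) start at positions 12, 75.
XbaI cuts after the first base of each site, so after positions 12, 75.
Linear molecule, 2 cuts → 3 fragments:
  1–12 → 12 bp
  13–75 → 63 bp
  76–221 → 146 bp
Sorted largest to smallest: 146, 63, 12 bp.

146, 63, 12 bp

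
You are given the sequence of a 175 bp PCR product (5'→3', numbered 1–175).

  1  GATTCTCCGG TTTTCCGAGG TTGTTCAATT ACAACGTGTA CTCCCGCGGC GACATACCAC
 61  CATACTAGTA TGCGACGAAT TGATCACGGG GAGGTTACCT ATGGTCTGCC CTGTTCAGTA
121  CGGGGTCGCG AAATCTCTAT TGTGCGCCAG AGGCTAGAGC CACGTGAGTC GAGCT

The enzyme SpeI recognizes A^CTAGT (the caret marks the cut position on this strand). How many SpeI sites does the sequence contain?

1

ACTAGT occurs starting at position 64.
SpeI cuts at 1 site.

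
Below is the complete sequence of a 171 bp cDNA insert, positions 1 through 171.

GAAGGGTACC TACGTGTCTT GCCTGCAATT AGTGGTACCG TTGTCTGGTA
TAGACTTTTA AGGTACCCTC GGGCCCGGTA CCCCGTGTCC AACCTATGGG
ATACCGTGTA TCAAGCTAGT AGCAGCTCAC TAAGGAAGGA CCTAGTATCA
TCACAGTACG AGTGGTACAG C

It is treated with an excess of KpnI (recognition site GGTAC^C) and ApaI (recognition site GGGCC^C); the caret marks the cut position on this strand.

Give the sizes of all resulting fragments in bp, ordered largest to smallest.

KpnI sites (GGTACC) start at positions 5, 34, 62, 77.
KpnI cuts after base 5 of each site (before the last base), so after positions 9, 38, 66, 81.
The ApaI site (GGGCCC) starts at position 71.
ApaI cuts after base 5 of each site (before the last base), so after position 75.
Combined cut positions: 9, 38, 66, 75, 81.
Linear molecule, 5 cuts → 6 fragments:
  1–9 → 9 bp
  10–38 → 29 bp
  39–66 → 28 bp
  67–75 → 9 bp
  76–81 → 6 bp
  82–171 → 90 bp
Sorted largest to smallest: 90, 29, 28, 9, 9, 6 bp.

90, 29, 28, 9, 9, 6 bp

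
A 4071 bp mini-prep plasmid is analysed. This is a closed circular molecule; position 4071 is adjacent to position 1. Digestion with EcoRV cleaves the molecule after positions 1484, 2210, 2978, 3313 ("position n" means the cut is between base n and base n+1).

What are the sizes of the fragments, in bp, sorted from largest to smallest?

2242, 768, 726, 335 bp

Circular molecule, 4 cuts → 4 fragments:
  2210 − 1484 = 726 bp
  2978 − 2210 = 768 bp
  3313 − 2978 = 335 bp
  wrap: 4071 − 3313 + 1484 = 2242 bp
Sorted largest to smallest: 2242, 768, 726, 335 bp.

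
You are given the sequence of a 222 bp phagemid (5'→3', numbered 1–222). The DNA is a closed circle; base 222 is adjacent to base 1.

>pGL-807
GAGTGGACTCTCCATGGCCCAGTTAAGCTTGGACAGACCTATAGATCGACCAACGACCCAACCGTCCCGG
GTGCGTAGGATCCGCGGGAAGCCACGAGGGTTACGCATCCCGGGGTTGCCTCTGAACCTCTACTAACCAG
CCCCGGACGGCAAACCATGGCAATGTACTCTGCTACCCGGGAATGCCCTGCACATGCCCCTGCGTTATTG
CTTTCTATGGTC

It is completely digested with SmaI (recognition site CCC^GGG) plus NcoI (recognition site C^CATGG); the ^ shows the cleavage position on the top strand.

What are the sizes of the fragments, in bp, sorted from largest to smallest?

SmaI sites (CCCGGG) start at positions 66, 109, 176.
SmaI cuts after base 3 of each site, so after positions 68, 111, 178.
NcoI sites (CCATGG) start at positions 12, 155.
NcoI cuts after the first base of each site, so after positions 12, 155.
Combined cut positions: 12, 68, 111, 155, 178.
Circular molecule, 5 cuts → 5 fragments:
  13–68 → 56 bp
  69–111 → 43 bp
  112–155 → 44 bp
  156–178 → 23 bp
  179–222 then 1–12 → 44 + 12 = 56 bp
Sorted largest to smallest: 56, 56, 44, 43, 23 bp.

56, 56, 44, 43, 23 bp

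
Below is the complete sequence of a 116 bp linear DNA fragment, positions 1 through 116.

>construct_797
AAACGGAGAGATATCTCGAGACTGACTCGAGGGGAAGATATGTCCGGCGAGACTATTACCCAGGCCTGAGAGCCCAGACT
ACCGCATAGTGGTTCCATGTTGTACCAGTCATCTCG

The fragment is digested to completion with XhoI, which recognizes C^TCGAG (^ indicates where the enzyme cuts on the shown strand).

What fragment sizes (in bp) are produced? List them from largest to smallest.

XhoI sites (CTCGAG) start at positions 15, 26.
XhoI cuts after the first base of each site, so after positions 15, 26.
Linear molecule, 2 cuts → 3 fragments:
  1–15 → 15 bp
  16–26 → 11 bp
  27–116 → 90 bp
Sorted largest to smallest: 90, 15, 11 bp.

90, 15, 11 bp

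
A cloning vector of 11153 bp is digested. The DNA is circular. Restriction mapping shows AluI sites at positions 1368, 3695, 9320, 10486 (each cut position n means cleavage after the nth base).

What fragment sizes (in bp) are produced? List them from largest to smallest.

5625, 2327, 2035, 1166 bp

Circular molecule, 4 cuts → 4 fragments:
  3695 − 1368 = 2327 bp
  9320 − 3695 = 5625 bp
  10486 − 9320 = 1166 bp
  wrap: 11153 − 10486 + 1368 = 2035 bp
Sorted largest to smallest: 5625, 2327, 2035, 1166 bp.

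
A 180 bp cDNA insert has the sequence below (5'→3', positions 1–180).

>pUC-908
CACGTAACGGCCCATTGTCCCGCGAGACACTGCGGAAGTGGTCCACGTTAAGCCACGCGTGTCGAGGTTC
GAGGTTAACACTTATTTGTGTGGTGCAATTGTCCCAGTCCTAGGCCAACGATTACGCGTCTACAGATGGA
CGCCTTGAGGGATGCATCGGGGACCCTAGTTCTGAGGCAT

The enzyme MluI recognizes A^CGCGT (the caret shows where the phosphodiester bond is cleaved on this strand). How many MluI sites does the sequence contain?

2

ACGCGT occurs starting at positions 55, 124.
MluI cuts at 2 sites.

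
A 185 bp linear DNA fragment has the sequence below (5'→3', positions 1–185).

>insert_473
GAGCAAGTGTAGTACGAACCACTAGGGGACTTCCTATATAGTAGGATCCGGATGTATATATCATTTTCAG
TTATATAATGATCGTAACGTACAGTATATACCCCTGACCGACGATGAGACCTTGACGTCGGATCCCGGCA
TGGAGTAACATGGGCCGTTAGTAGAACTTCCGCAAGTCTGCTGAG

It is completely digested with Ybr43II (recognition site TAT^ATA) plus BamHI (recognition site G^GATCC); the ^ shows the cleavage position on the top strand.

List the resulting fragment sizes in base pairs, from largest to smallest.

Ybr43II sites (TATATA) start at positions 35, 55, 72, 95.
Ybr43II cuts after base 3 of each site, so after positions 37, 57, 74, 97.
BamHI sites (GGATCC) start at positions 44, 130.
BamHI cuts after the first base of each site, so after positions 44, 130.
Combined cut positions: 37, 44, 57, 74, 97, 130.
Linear molecule, 6 cuts → 7 fragments:
  1–37 → 37 bp
  38–44 → 7 bp
  45–57 → 13 bp
  58–74 → 17 bp
  75–97 → 23 bp
  98–130 → 33 bp
  131–185 → 55 bp
Sorted largest to smallest: 55, 37, 33, 23, 17, 13, 7 bp.

55, 37, 33, 23, 17, 13, 7 bp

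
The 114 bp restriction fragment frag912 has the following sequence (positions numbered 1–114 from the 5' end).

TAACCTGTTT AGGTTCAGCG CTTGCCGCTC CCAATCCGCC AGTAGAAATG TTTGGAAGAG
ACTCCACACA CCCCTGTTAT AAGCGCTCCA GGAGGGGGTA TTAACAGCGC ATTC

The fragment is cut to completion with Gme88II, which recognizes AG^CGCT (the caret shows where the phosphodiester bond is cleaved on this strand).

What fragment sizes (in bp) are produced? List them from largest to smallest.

65, 31, 18 bp

Gme88II sites (AGCGCT) start at positions 17, 82.
Gme88II cuts after base 2 of each site, so after positions 18, 83.
Linear molecule, 2 cuts → 3 fragments:
  1–18 → 18 bp
  19–83 → 65 bp
  84–114 → 31 bp
Sorted largest to smallest: 65, 31, 18 bp.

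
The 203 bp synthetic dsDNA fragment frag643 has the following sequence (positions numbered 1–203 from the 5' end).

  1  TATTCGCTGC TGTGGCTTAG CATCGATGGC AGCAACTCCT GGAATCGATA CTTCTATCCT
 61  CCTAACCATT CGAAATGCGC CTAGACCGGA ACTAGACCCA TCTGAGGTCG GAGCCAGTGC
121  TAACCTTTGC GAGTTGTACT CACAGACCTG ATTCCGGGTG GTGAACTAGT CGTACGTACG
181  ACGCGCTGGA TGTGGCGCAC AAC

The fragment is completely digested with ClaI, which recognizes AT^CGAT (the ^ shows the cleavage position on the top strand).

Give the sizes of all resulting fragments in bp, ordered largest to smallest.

ClaI sites (ATCGAT) start at positions 22, 44.
ClaI cuts after base 2 of each site, so after positions 23, 45.
Linear molecule, 2 cuts → 3 fragments:
  1–23 → 23 bp
  24–45 → 22 bp
  46–203 → 158 bp
Sorted largest to smallest: 158, 23, 22 bp.

158, 23, 22 bp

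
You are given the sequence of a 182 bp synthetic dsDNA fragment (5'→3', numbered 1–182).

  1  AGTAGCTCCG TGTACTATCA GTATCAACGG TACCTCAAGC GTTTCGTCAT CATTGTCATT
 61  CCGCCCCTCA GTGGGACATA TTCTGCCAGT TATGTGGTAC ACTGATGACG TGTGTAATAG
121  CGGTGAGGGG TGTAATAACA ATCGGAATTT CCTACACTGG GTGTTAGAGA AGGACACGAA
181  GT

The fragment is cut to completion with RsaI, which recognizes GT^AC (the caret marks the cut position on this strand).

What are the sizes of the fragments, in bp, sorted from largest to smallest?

84, 67, 18, 13 bp

RsaI sites (GTAC) start at positions 12, 30, 97.
RsaI cuts after base 2 of each site, so after positions 13, 31, 98.
Linear molecule, 3 cuts → 4 fragments:
  1–13 → 13 bp
  14–31 → 18 bp
  32–98 → 67 bp
  99–182 → 84 bp
Sorted largest to smallest: 84, 67, 18, 13 bp.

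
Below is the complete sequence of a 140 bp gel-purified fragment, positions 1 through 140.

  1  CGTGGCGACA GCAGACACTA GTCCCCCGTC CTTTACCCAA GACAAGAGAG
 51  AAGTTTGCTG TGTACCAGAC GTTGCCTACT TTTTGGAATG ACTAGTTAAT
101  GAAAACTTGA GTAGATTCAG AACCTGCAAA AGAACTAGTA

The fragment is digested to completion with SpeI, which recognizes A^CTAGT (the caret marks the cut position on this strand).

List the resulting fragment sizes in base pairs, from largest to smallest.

74, 43, 17, 6 bp

SpeI sites (ACTAGT) start at positions 17, 91, 134.
SpeI cuts after the first base of each site, so after positions 17, 91, 134.
Linear molecule, 3 cuts → 4 fragments:
  1–17 → 17 bp
  18–91 → 74 bp
  92–134 → 43 bp
  135–140 → 6 bp
Sorted largest to smallest: 74, 43, 17, 6 bp.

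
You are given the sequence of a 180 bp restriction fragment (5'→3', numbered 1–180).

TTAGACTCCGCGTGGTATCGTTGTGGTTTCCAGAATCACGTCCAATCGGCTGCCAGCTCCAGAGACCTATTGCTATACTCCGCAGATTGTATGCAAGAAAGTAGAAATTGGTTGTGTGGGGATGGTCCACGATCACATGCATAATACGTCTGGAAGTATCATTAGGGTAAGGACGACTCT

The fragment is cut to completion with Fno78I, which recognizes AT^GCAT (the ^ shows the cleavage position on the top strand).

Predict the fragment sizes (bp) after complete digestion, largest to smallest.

The Fno78I site (ATGCAT) starts at position 137.
Fno78I cuts after base 2 of each site, so after position 138.
Linear molecule, 1 cut → 2 fragments:
  1–138 → 138 bp
  139–180 → 42 bp
Sorted largest to smallest: 138, 42 bp.

138, 42 bp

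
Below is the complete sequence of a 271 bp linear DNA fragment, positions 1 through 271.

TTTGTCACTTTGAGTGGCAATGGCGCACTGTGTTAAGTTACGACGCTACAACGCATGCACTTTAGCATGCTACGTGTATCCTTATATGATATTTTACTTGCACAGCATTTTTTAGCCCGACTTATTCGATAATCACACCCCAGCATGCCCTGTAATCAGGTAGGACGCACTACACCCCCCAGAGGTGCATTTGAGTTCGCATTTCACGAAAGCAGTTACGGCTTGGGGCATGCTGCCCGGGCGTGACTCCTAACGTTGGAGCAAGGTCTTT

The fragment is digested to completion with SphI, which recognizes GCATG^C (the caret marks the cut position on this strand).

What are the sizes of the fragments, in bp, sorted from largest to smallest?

SphI sites (GCATGC) start at positions 53, 65, 143, 228.
SphI cuts after base 5 of each site (before the last base), so after positions 57, 69, 147, 232.
Linear molecule, 4 cuts → 5 fragments:
  1–57 → 57 bp
  58–69 → 12 bp
  70–147 → 78 bp
  148–232 → 85 bp
  233–271 → 39 bp
Sorted largest to smallest: 85, 78, 57, 39, 12 bp.

85, 78, 57, 39, 12 bp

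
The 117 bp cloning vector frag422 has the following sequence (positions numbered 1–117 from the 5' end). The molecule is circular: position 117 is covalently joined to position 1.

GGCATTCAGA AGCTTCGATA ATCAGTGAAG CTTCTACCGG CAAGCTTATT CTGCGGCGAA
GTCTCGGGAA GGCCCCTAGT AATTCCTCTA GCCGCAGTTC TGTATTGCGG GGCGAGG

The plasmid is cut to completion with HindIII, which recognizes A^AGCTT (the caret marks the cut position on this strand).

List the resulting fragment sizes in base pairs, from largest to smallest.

85, 18, 14 bp

HindIII sites (AAGCTT) start at positions 10, 28, 42.
HindIII cuts after the first base of each site, so after positions 10, 28, 42.
Circular molecule, 3 cuts → 3 fragments:
  11–28 → 18 bp
  29–42 → 14 bp
  43–117 then 1–10 → 75 + 10 = 85 bp
Sorted largest to smallest: 85, 18, 14 bp.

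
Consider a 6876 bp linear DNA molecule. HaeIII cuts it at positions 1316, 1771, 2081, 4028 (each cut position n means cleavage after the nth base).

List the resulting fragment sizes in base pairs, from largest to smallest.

Linear molecule, 4 cuts → 5 fragments:
  1316 − 0 = 1316 bp
  1771 − 1316 = 455 bp
  2081 − 1771 = 310 bp
  4028 − 2081 = 1947 bp
  6876 − 4028 = 2848 bp
Sorted largest to smallest: 2848, 1947, 1316, 455, 310 bp.

2848, 1947, 1316, 455, 310 bp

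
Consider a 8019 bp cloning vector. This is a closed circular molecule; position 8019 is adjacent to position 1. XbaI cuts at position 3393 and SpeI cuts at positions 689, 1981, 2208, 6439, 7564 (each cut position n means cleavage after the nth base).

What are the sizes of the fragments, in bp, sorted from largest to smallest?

3046, 1292, 1185, 1144, 1125, 227 bp

Combined cut positions (sorted): 689, 1981, 2208, 3393, 6439, 7564.
Circular molecule, 6 cuts → 6 fragments:
  1981 − 689 = 1292 bp
  2208 − 1981 = 227 bp
  3393 − 2208 = 1185 bp
  6439 − 3393 = 3046 bp
  7564 − 6439 = 1125 bp
  wrap: 8019 − 7564 + 689 = 1144 bp
Sorted largest to smallest: 3046, 1292, 1185, 1144, 1125, 227 bp.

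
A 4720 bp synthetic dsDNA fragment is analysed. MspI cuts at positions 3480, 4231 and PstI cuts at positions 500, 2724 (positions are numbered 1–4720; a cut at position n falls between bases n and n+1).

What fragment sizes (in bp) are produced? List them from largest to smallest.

Combined cut positions (sorted): 500, 2724, 3480, 4231.
Linear molecule, 4 cuts → 5 fragments:
  500 − 0 = 500 bp
  2724 − 500 = 2224 bp
  3480 − 2724 = 756 bp
  4231 − 3480 = 751 bp
  4720 − 4231 = 489 bp
Sorted largest to smallest: 2224, 756, 751, 500, 489 bp.

2224, 756, 751, 500, 489 bp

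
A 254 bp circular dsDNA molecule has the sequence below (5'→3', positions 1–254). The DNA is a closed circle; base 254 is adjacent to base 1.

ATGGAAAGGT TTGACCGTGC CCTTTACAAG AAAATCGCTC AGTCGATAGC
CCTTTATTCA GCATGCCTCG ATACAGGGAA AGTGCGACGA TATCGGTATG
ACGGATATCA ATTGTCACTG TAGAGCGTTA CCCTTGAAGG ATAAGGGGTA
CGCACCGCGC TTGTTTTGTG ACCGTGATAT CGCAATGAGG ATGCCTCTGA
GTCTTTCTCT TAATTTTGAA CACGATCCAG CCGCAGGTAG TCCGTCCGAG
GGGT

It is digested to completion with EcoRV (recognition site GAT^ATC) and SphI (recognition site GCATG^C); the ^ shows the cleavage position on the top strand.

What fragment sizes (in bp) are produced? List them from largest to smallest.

141, 72, 26, 15 bp

EcoRV sites (GATATC) start at positions 89, 104, 176.
EcoRV cuts after base 3 of each site, so after positions 91, 106, 178.
The SphI site (GCATGC) starts at position 61.
SphI cuts after base 5 of each site (before the last base), so after position 65.
Combined cut positions: 65, 91, 106, 178.
Circular molecule, 4 cuts → 4 fragments:
  66–91 → 26 bp
  92–106 → 15 bp
  107–178 → 72 bp
  179–254 then 1–65 → 76 + 65 = 141 bp
Sorted largest to smallest: 141, 72, 26, 15 bp.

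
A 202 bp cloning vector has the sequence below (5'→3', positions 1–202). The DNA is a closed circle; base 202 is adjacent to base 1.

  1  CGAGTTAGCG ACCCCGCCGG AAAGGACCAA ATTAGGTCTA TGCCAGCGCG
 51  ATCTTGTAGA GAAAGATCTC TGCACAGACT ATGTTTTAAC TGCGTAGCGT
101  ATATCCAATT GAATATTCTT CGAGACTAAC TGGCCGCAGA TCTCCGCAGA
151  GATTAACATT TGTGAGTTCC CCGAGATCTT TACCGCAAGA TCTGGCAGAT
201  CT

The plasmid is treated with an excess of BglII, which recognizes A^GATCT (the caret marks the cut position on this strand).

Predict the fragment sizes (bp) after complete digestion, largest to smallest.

74, 69, 36, 14, 9 bp

BglII sites (AGATCT) start at positions 64, 138, 174, 188, 197.
BglII cuts after the first base of each site, so after positions 64, 138, 174, 188, 197.
Circular molecule, 5 cuts → 5 fragments:
  65–138 → 74 bp
  139–174 → 36 bp
  175–188 → 14 bp
  189–197 → 9 bp
  198–202 then 1–64 → 5 + 64 = 69 bp
Sorted largest to smallest: 74, 69, 36, 14, 9 bp.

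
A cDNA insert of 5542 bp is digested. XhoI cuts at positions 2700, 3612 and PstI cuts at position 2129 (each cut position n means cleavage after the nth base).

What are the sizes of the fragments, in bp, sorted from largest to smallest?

2129, 1930, 912, 571 bp

Combined cut positions (sorted): 2129, 2700, 3612.
Linear molecule, 3 cuts → 4 fragments:
  2129 − 0 = 2129 bp
  2700 − 2129 = 571 bp
  3612 − 2700 = 912 bp
  5542 − 3612 = 1930 bp
Sorted largest to smallest: 2129, 1930, 912, 571 bp.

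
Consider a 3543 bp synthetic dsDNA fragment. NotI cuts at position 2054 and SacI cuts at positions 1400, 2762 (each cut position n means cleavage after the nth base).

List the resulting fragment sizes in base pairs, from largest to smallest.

Combined cut positions (sorted): 1400, 2054, 2762.
Linear molecule, 3 cuts → 4 fragments:
  1400 − 0 = 1400 bp
  2054 − 1400 = 654 bp
  2762 − 2054 = 708 bp
  3543 − 2762 = 781 bp
Sorted largest to smallest: 1400, 781, 708, 654 bp.

1400, 781, 708, 654 bp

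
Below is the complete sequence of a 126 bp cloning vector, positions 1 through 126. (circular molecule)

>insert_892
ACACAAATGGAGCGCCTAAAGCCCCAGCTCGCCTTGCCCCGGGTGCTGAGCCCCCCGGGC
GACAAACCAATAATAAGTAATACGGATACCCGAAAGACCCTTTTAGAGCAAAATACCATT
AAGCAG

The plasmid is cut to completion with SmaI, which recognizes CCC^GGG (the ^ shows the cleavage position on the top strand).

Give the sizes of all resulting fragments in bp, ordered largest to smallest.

SmaI sites (CCCGGG) start at positions 38, 54.
SmaI cuts after base 3 of each site, so after positions 40, 56.
Circular molecule, 2 cuts → 2 fragments:
  41–56 → 16 bp
  57–126 then 1–40 → 70 + 40 = 110 bp
Sorted largest to smallest: 110, 16 bp.

110, 16 bp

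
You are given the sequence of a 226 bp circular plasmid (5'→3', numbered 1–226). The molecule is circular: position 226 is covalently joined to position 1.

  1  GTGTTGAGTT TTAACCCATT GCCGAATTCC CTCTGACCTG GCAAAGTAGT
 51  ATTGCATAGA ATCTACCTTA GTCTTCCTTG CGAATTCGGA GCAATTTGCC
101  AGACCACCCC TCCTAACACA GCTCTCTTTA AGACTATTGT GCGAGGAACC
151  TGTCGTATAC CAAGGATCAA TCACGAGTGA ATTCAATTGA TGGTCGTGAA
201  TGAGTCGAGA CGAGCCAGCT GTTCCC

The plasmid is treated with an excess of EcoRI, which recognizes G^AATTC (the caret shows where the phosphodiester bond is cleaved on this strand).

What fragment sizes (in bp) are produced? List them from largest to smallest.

EcoRI sites (GAATTC) start at positions 24, 82, 179.
EcoRI cuts after the first base of each site, so after positions 24, 82, 179.
Circular molecule, 3 cuts → 3 fragments:
  25–82 → 58 bp
  83–179 → 97 bp
  180–226 then 1–24 → 47 + 24 = 71 bp
Sorted largest to smallest: 97, 71, 58 bp.

97, 71, 58 bp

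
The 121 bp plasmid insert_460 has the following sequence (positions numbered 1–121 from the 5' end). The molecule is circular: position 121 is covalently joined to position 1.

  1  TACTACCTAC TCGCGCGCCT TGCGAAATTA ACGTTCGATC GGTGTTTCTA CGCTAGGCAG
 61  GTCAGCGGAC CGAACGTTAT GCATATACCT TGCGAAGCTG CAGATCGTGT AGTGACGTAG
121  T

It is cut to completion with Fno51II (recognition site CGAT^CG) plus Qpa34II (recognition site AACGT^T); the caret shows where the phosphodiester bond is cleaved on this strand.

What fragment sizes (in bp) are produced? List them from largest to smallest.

78, 38, 5 bp

The Fno51II site (CGATCG) starts at position 36.
Fno51II cuts after base 4 of each site, so after position 39.
Qpa34II sites (AACGTT) start at positions 30, 73.
Qpa34II cuts after base 5 of each site (before the last base), so after positions 34, 77.
Combined cut positions: 34, 39, 77.
Circular molecule, 3 cuts → 3 fragments:
  35–39 → 5 bp
  40–77 → 38 bp
  78–121 then 1–34 → 44 + 34 = 78 bp
Sorted largest to smallest: 78, 38, 5 bp.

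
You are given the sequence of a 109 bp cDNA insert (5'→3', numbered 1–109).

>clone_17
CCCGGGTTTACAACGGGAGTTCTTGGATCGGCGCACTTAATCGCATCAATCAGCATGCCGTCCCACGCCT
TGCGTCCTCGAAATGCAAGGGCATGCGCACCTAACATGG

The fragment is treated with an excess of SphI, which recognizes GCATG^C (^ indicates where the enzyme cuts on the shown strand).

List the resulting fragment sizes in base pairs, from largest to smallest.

57, 38, 14 bp

SphI sites (GCATGC) start at positions 53, 91.
SphI cuts after base 5 of each site (before the last base), so after positions 57, 95.
Linear molecule, 2 cuts → 3 fragments:
  1–57 → 57 bp
  58–95 → 38 bp
  96–109 → 14 bp
Sorted largest to smallest: 57, 38, 14 bp.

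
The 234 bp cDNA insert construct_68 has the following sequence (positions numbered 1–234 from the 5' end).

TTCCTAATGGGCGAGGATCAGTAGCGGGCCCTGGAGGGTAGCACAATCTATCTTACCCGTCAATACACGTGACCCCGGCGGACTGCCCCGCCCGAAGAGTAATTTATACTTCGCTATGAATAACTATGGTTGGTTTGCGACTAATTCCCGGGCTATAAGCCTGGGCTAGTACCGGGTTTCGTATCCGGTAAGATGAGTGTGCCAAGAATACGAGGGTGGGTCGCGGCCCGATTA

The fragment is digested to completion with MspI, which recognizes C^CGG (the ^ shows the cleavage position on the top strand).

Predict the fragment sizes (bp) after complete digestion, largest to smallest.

MspI sites (CCGG) start at positions 75, 148, 172, 185.
MspI cuts after the first base of each site, so after positions 75, 148, 172, 185.
Linear molecule, 4 cuts → 5 fragments:
  1–75 → 75 bp
  76–148 → 73 bp
  149–172 → 24 bp
  173–185 → 13 bp
  186–234 → 49 bp
Sorted largest to smallest: 75, 73, 49, 24, 13 bp.

75, 73, 49, 24, 13 bp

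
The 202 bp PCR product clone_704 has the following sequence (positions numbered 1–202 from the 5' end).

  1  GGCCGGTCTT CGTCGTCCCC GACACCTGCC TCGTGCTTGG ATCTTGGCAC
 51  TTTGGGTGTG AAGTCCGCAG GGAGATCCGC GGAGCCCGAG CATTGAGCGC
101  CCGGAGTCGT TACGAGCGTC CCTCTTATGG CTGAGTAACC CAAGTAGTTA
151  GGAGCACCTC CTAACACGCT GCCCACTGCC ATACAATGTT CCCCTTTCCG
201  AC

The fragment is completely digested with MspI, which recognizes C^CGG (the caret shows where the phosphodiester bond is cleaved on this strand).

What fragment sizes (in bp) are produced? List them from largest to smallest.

101, 98, 3 bp

MspI sites (CCGG) start at positions 3, 101.
MspI cuts after the first base of each site, so after positions 3, 101.
Linear molecule, 2 cuts → 3 fragments:
  1–3 → 3 bp
  4–101 → 98 bp
  102–202 → 101 bp
Sorted largest to smallest: 101, 98, 3 bp.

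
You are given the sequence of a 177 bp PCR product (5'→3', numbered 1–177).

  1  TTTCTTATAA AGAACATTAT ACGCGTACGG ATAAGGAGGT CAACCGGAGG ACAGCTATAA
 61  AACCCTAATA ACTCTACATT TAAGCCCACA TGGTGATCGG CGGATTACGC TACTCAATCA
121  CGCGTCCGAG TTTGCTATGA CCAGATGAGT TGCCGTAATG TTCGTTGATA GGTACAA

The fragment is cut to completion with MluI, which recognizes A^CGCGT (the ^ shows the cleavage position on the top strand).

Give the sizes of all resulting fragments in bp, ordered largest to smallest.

99, 57, 21 bp

MluI sites (ACGCGT) start at positions 21, 120.
MluI cuts after the first base of each site, so after positions 21, 120.
Linear molecule, 2 cuts → 3 fragments:
  1–21 → 21 bp
  22–120 → 99 bp
  121–177 → 57 bp
Sorted largest to smallest: 99, 57, 21 bp.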